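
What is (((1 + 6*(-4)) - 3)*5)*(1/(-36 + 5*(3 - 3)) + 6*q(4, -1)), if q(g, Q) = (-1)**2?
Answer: -13975/18 ≈ -776.39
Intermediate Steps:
q(g, Q) = 1
(((1 + 6*(-4)) - 3)*5)*(1/(-36 + 5*(3 - 3)) + 6*q(4, -1)) = (((1 + 6*(-4)) - 3)*5)*(1/(-36 + 5*(3 - 3)) + 6*1) = (((1 - 24) - 3)*5)*(1/(-36 + 5*0) + 6) = ((-23 - 3)*5)*(1/(-36 + 0) + 6) = (-26*5)*(1/(-36) + 6) = -130*(-1/36 + 6) = -130*215/36 = -13975/18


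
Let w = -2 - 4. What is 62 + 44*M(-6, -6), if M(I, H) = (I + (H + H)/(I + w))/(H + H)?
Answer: 241/3 ≈ 80.333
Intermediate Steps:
w = -6
M(I, H) = (I + 2*H/(-6 + I))/(2*H) (M(I, H) = (I + (H + H)/(I - 6))/(H + H) = (I + (2*H)/(-6 + I))/((2*H)) = (I + 2*H/(-6 + I))*(1/(2*H)) = (I + 2*H/(-6 + I))/(2*H))
62 + 44*M(-6, -6) = 62 + 44*((-6 + (1/2)*(-6)**2 - 3*(-6))/((-6)*(-6 - 6))) = 62 + 44*(-1/6*(-6 + (1/2)*36 + 18)/(-12)) = 62 + 44*(-1/6*(-1/12)*(-6 + 18 + 18)) = 62 + 44*(-1/6*(-1/12)*30) = 62 + 44*(5/12) = 62 + 55/3 = 241/3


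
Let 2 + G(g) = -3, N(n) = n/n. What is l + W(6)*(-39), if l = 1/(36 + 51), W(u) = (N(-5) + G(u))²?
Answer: -54287/87 ≈ -623.99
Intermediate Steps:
N(n) = 1
G(g) = -5 (G(g) = -2 - 3 = -5)
W(u) = 16 (W(u) = (1 - 5)² = (-4)² = 16)
l = 1/87 ≈ 0.011494
l + W(6)*(-39) = 1/87 + 16*(-39) = 1/87 - 624 = -54287/87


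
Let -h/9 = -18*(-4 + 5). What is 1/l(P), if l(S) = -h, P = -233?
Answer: -1/162 ≈ -0.0061728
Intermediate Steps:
h = 162 (h = -(-27)*6*(-4 + 5) = -(-27)*6*1 = -(-27)*6 = -9*(-18) = 162)
l(S) = -162 (l(S) = -1*162 = -162)
1/l(P) = 1/(-162) = -1/162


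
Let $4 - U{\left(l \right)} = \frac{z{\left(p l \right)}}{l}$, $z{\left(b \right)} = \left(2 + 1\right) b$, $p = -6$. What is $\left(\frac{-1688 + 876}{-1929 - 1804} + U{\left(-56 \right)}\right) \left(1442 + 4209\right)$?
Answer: $\frac{468682638}{3733} \approx 1.2555 \cdot 10^{5}$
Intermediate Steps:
$z{\left(b \right)} = 3 b$
$U{\left(l \right)} = 22$ ($U{\left(l \right)} = 4 - \frac{3 \left(- 6 l\right)}{l} = 4 - \frac{\left(-18\right) l}{l} = 4 - -18 = 4 + 18 = 22$)
$\left(\frac{-1688 + 876}{-1929 - 1804} + U{\left(-56 \right)}\right) \left(1442 + 4209\right) = \left(\frac{-1688 + 876}{-1929 - 1804} + 22\right) \left(1442 + 4209\right) = \left(- \frac{812}{-3733} + 22\right) 5651 = \left(\left(-812\right) \left(- \frac{1}{3733}\right) + 22\right) 5651 = \left(\frac{812}{3733} + 22\right) 5651 = \frac{82938}{3733} \cdot 5651 = \frac{468682638}{3733}$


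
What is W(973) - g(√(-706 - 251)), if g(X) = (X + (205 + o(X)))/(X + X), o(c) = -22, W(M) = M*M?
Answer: 1893457/2 + 61*I*√957/638 ≈ 9.4673e+5 + 2.9578*I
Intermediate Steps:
W(M) = M²
g(X) = (183 + X)/(2*X) (g(X) = (X + (205 - 22))/(X + X) = (X + 183)/((2*X)) = (183 + X)*(1/(2*X)) = (183 + X)/(2*X))
W(973) - g(√(-706 - 251)) = 973² - (183 + √(-706 - 251))/(2*(√(-706 - 251))) = 946729 - (183 + √(-957))/(2*(√(-957))) = 946729 - (183 + I*√957)/(2*(I*√957)) = 946729 - (-I*√957/957)*(183 + I*√957)/2 = 946729 - (-1)*I*√957*(183 + I*√957)/1914 = 946729 + I*√957*(183 + I*√957)/1914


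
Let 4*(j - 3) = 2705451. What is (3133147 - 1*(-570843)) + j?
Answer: 17521423/4 ≈ 4.3804e+6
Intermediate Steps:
j = 2705463/4 (j = 3 + (¼)*2705451 = 3 + 2705451/4 = 2705463/4 ≈ 6.7637e+5)
(3133147 - 1*(-570843)) + j = (3133147 - 1*(-570843)) + 2705463/4 = (3133147 + 570843) + 2705463/4 = 3703990 + 2705463/4 = 17521423/4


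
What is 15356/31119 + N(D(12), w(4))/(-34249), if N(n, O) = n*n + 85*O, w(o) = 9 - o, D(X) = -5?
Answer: 46538554/96890421 ≈ 0.48032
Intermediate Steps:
N(n, O) = n**2 + 85*O
15356/31119 + N(D(12), w(4))/(-34249) = 15356/31119 + ((-5)**2 + 85*(9 - 1*4))/(-34249) = 15356*(1/31119) + (25 + 85*(9 - 4))*(-1/34249) = 1396/2829 + (25 + 85*5)*(-1/34249) = 1396/2829 + (25 + 425)*(-1/34249) = 1396/2829 + 450*(-1/34249) = 1396/2829 - 450/34249 = 46538554/96890421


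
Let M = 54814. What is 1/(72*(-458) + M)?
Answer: 1/21838 ≈ 4.5792e-5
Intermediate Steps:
1/(72*(-458) + M) = 1/(72*(-458) + 54814) = 1/(-32976 + 54814) = 1/21838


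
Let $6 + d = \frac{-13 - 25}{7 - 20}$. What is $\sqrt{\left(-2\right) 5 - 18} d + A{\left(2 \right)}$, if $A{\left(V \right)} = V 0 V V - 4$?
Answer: $-4 - \frac{80 i \sqrt{7}}{13} \approx -4.0 - 16.282 i$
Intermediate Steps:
$d = - \frac{40}{13}$ ($d = -6 + \frac{-13 - 25}{7 - 20} = -6 - \frac{38}{-13} = -6 - - \frac{38}{13} = -6 + \frac{38}{13} = - \frac{40}{13} \approx -3.0769$)
$A{\left(V \right)} = -4$ ($A{\left(V \right)} = V 0 V - 4 = V 0 - 4 = 0 - 4 = -4$)
$\sqrt{\left(-2\right) 5 - 18} d + A{\left(2 \right)} = \sqrt{\left(-2\right) 5 - 18} \left(- \frac{40}{13}\right) - 4 = \sqrt{-10 - 18} \left(- \frac{40}{13}\right) - 4 = \sqrt{-28} \left(- \frac{40}{13}\right) - 4 = 2 i \sqrt{7} \left(- \frac{40}{13}\right) - 4 = - \frac{80 i \sqrt{7}}{13} - 4 = -4 - \frac{80 i \sqrt{7}}{13}$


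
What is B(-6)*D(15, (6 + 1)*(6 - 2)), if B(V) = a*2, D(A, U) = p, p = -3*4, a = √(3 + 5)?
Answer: -48*√2 ≈ -67.882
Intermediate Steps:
a = 2*√2 (a = √8 = 2*√2 ≈ 2.8284)
p = -12
D(A, U) = -12
B(V) = 4*√2 (B(V) = (2*√2)*2 = 4*√2)
B(-6)*D(15, (6 + 1)*(6 - 2)) = (4*√2)*(-12) = -48*√2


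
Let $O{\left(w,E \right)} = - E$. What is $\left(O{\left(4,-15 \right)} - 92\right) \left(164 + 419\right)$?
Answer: $-44891$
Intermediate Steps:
$\left(O{\left(4,-15 \right)} - 92\right) \left(164 + 419\right) = \left(\left(-1\right) \left(-15\right) - 92\right) \left(164 + 419\right) = \left(15 - 92\right) 583 = \left(-77\right) 583 = -44891$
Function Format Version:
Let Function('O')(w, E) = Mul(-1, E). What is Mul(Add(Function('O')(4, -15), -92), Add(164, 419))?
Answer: -44891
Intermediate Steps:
Mul(Add(Function('O')(4, -15), -92), Add(164, 419)) = Mul(Add(Mul(-1, -15), -92), Add(164, 419)) = Mul(Add(15, -92), 583) = Mul(-77, 583) = -44891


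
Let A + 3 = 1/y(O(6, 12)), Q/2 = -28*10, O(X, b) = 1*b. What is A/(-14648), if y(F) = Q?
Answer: 1681/8202880 ≈ 0.00020493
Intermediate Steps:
O(X, b) = b
Q = -560 (Q = 2*(-28*10) = 2*(-280) = -560)
y(F) = -560
A = -1681/560 (A = -3 + 1/(-560) = -3 - 1/560 = -1681/560 ≈ -3.0018)
A/(-14648) = -1681/560/(-14648) = -1681/560*(-1/14648) = 1681/8202880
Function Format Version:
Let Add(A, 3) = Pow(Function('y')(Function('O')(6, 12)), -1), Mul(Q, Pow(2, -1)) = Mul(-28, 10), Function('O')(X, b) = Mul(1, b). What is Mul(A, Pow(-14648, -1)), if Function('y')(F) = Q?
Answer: Rational(1681, 8202880) ≈ 0.00020493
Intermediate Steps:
Function('O')(X, b) = b
Q = -560 (Q = Mul(2, Mul(-28, 10)) = Mul(2, -280) = -560)
Function('y')(F) = -560
A = Rational(-1681, 560) (A = Add(-3, Pow(-560, -1)) = Add(-3, Rational(-1, 560)) = Rational(-1681, 560) ≈ -3.0018)
Mul(A, Pow(-14648, -1)) = Mul(Rational(-1681, 560), Pow(-14648, -1)) = Mul(Rational(-1681, 560), Rational(-1, 14648)) = Rational(1681, 8202880)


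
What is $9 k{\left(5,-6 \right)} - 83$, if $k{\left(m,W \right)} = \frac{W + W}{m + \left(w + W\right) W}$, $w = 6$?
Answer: $- \frac{523}{5} \approx -104.6$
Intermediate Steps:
$k{\left(m,W \right)} = \frac{2 W}{m + W \left(6 + W\right)}$ ($k{\left(m,W \right)} = \frac{W + W}{m + \left(6 + W\right) W} = \frac{2 W}{m + W \left(6 + W\right)}$)
$9 k{\left(5,-6 \right)} - 83 = 9 \cdot 2 \left(-6\right) \frac{1}{5 + \left(-6\right)^{2} + 6 \left(-6\right)} - 83 = 9 \cdot 2 \left(-6\right) \frac{1}{5 + 36 - 36} - 83 = 9 \cdot 2 \left(-6\right) \frac{1}{5} - 83 = 9 \left(- \frac{12}{5}\right) - 83 = - \frac{108}{5} - 83 = - \frac{523}{5}$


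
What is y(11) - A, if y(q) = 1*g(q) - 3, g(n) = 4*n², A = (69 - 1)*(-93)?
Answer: 6805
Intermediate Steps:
A = -6324 (A = 68*(-93) = -6324)
y(q) = -3 + 4*q² (y(q) = 1*(4*q²) - 3 = 4*q² - 3 = -3 + 4*q²)
y(11) - A = (-3 + 4*11²) - 1*(-6324) = (-3 + 4*121) + 6324 = (-3 + 484) + 6324 = 481 + 6324 = 6805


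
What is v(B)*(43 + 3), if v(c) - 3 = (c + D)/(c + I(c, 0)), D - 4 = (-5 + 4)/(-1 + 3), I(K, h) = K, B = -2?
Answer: 483/4 ≈ 120.75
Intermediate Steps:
D = 7/2 (D = 4 + (-5 + 4)/(-1 + 3) = 4 - 1/2 = 4 - 1*½ = 4 - ½ = 7/2 ≈ 3.5000)
v(c) = 3 + (7/2 + c)/(2*c) (v(c) = 3 + (c + 7/2)/(c + c) = 3 + (7/2 + c)/((2*c)) = 3 + (7/2 + c)*(1/(2*c)) = 3 + (7/2 + c)/(2*c))
v(B)*(43 + 3) = ((7/4)*(1 + 2*(-2))/(-2))*(43 + 3) = ((7/4)*(-½)*(1 - 4))*46 = ((7/4)*(-½)*(-3))*46 = (21/8)*46 = 483/4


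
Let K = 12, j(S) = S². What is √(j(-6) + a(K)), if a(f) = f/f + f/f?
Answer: √38 ≈ 6.1644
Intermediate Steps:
a(f) = 2 (a(f) = 1 + 1 = 2)
√(j(-6) + a(K)) = √((-6)² + 2) = √(36 + 2) = √38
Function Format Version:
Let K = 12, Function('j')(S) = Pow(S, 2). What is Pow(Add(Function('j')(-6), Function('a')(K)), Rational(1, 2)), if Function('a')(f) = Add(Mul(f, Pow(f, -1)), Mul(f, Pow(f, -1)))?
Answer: Pow(38, Rational(1, 2)) ≈ 6.1644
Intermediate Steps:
Function('a')(f) = 2 (Function('a')(f) = Add(1, 1) = 2)
Pow(Add(Function('j')(-6), Function('a')(K)), Rational(1, 2)) = Pow(Add(Pow(-6, 2), 2), Rational(1, 2)) = Pow(Add(36, 2), Rational(1, 2)) = Pow(38, Rational(1, 2))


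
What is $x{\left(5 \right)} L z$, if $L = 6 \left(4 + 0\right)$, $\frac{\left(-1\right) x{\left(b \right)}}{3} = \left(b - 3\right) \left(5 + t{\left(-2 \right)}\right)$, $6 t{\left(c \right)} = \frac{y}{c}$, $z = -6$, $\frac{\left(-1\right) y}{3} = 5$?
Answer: $5400$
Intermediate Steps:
$y = -15$ ($y = \left(-3\right) 5 = -15$)
$t{\left(c \right)} = - \frac{5}{2 c}$ ($t{\left(c \right)} = \frac{\left(-15\right) \frac{1}{c}}{6} = - \frac{5}{2 c}$)
$x{\left(b \right)} = \frac{225}{4} - \frac{75 b}{4}$ ($x{\left(b \right)} = - 3 \left(b - 3\right) \left(5 - \frac{5}{2 \left(-2\right)}\right) = - 3 \left(-3 + b\right) \left(5 - - \frac{5}{4}\right) = - 3 \left(-3 + b\right) \left(5 + \frac{5}{4}\right) = - 3 \left(-3 + b\right) \frac{25}{4} = - 3 \left(- \frac{75}{4} + \frac{25 b}{4}\right) = \frac{225}{4} - \frac{75 b}{4}$)
$L = 24$ ($L = 6 \cdot 4 = 24$)
$x{\left(5 \right)} L z = \left(\frac{225}{4} - \frac{375}{4}\right) 24 \left(-6\right) = \left(- \frac{75}{2}\right) 24 \left(-6\right) = \left(-900\right) \left(-6\right) = 5400$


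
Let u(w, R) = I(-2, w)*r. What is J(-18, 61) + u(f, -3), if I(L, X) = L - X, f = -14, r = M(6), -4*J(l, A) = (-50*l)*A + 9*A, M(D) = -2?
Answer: -55545/4 ≈ -13886.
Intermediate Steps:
J(l, A) = -9*A/4 + 25*A*l/2 (J(l, A) = -((-50*l)*A + 9*A)/4 = -(-50*A*l + 9*A)/4 = -(9*A - 50*A*l)/4 = -9*A/4 + 25*A*l/2)
r = -2
u(w, R) = 4 + 2*w (u(w, R) = (-2 - w)*(-2) = 4 + 2*w)
J(-18, 61) + u(f, -3) = (1/4)*61*(-9 + 50*(-18)) + (4 + 2*(-14)) = (1/4)*61*(-9 - 900) + (4 - 28) = (1/4)*61*(-909) - 24 = -55449/4 - 24 = -55545/4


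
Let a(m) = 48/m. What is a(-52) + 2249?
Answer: 29225/13 ≈ 2248.1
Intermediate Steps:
a(-52) + 2249 = 48/(-52) + 2249 = 48*(-1/52) + 2249 = -12/13 + 2249 = 29225/13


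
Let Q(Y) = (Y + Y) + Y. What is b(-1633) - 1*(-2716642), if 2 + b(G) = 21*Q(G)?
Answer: 2613761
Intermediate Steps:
Q(Y) = 3*Y (Q(Y) = 2*Y + Y = 3*Y)
b(G) = -2 + 63*G (b(G) = -2 + 21*(3*G) = -2 + 63*G)
b(-1633) - 1*(-2716642) = (-2 + 63*(-1633)) - 1*(-2716642) = (-2 - 102879) + 2716642 = -102881 + 2716642 = 2613761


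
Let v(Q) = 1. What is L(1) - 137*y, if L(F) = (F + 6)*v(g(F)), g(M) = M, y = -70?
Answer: 9597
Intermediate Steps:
L(F) = 6 + F (L(F) = (F + 6)*1 = (6 + F)*1 = 6 + F)
L(1) - 137*y = (6 + 1) - 137*(-70) = 7 + 9590 = 9597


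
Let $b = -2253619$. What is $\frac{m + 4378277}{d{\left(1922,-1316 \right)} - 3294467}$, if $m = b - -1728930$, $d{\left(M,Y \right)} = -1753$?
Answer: $- \frac{963397}{824055} \approx -1.1691$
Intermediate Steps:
$m = -524689$ ($m = -2253619 - -1728930 = -2253619 + 1728930 = -524689$)
$\frac{m + 4378277}{d{\left(1922,-1316 \right)} - 3294467} = \frac{-524689 + 4378277}{-1753 - 3294467} = \frac{3853588}{-3296220} = 3853588 \left(- \frac{1}{3296220}\right) = - \frac{963397}{824055}$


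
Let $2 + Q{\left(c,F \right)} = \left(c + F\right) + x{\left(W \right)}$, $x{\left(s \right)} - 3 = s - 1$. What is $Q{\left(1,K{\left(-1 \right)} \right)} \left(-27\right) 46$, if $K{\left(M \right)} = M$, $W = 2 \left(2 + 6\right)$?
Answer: $-19872$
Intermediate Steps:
$W = 16$ ($W = 2 \cdot 8 = 16$)
$x{\left(s \right)} = 2 + s$ ($x{\left(s \right)} = 3 + \left(s - 1\right) = 3 + \left(-1 + s\right) = 2 + s$)
$Q{\left(c,F \right)} = 16 + F + c$ ($Q{\left(c,F \right)} = -2 + \left(\left(c + F\right) + \left(2 + 16\right)\right) = -2 + \left(\left(F + c\right) + 18\right) = -2 + \left(18 + F + c\right) = 16 + F + c$)
$Q{\left(1,K{\left(-1 \right)} \right)} \left(-27\right) 46 = \left(16 - 1 + 1\right) \left(-27\right) 46 = 16 \left(-27\right) 46 = \left(-432\right) 46 = -19872$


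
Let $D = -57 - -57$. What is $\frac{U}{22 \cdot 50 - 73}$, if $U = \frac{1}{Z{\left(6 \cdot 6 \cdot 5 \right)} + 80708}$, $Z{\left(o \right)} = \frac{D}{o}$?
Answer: $\frac{1}{82887116} \approx 1.2065 \cdot 10^{-8}$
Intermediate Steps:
$D = 0$ ($D = -57 + 57 = 0$)
$Z{\left(o \right)} = 0$ ($Z{\left(o \right)} = \frac{0}{o} = 0$)
$U = \frac{1}{80708}$ ($U = \frac{1}{0 + 80708} = \frac{1}{80708} \approx 1.239 \cdot 10^{-5}$)
$\frac{U}{22 \cdot 50 - 73} = \frac{1}{80708 \left(22 \cdot 50 - 73\right)} = \frac{1}{80708 \left(1100 - 73\right)} = \frac{1}{80708 \cdot 1027} = \frac{1}{80708} \cdot \frac{1}{1027} = \frac{1}{82887116}$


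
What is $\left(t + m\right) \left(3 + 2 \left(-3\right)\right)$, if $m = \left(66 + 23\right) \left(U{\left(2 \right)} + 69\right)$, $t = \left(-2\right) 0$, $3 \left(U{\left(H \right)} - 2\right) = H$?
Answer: $-19135$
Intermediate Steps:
$U{\left(H \right)} = 2 + \frac{H}{3}$
$t = 0$
$m = \frac{19135}{3}$ ($m = \left(66 + 23\right) \left(\left(2 + \frac{1}{3} \cdot 2\right) + 69\right) = 89 \left(\left(2 + \frac{2}{3}\right) + 69\right) = 89 \left(\frac{8}{3} + 69\right) = 89 \cdot \frac{215}{3} = \frac{19135}{3} \approx 6378.3$)
$\left(t + m\right) \left(3 + 2 \left(-3\right)\right) = \left(0 + \frac{19135}{3}\right) \left(3 + 2 \left(-3\right)\right) = \frac{19135 \left(3 - 6\right)}{3} = \frac{19135}{3} \left(-3\right) = -19135$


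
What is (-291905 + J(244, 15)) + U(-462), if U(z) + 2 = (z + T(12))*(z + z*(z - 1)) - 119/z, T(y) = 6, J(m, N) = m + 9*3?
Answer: -6443058583/66 ≈ -9.7622e+7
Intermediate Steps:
J(m, N) = 27 + m (J(m, N) = m + 27 = 27 + m)
U(z) = -2 - 119/z + (6 + z)*(z + z*(-1 + z)) (U(z) = -2 + ((z + 6)*(z + z*(z - 1)) - 119/z) = -2 + ((6 + z)*(z + z*(-1 + z)) - 119/z) = -2 + (-119/z + (6 + z)*(z + z*(-1 + z))) = -2 - 119/z + (6 + z)*(z + z*(-1 + z)))
(-291905 + J(244, 15)) + U(-462) = (-291905 + (27 + 244)) + (-2 + (-462)**3 - 119/(-462) + 6*(-462)**2) = (-291905 + 271) + (-2 - 98611128 - 119*(-1/462) + 6*213444) = -291634 + (-2 - 98611128 + 17/66 + 1280664) = -291634 - 6423810739/66 = -6443058583/66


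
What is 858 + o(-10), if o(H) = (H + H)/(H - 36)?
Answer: 19744/23 ≈ 858.43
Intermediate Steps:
o(H) = 2*H/(-36 + H) (o(H) = (2*H)/(-36 + H) = 2*H/(-36 + H))
858 + o(-10) = 858 + 2*(-10)/(-36 - 10) = 858 + 2*(-10)/(-46) = 858 + 2*(-10)*(-1/46) = 858 + 10/23 = 19744/23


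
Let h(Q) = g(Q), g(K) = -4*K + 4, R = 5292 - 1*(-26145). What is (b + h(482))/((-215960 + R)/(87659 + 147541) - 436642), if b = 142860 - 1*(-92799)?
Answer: -54974472000/102698382923 ≈ -0.53530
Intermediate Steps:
R = 31437 (R = 5292 + 26145 = 31437)
g(K) = 4 - 4*K
h(Q) = 4 - 4*Q
b = 235659 (b = 142860 + 92799 = 235659)
(b + h(482))/((-215960 + R)/(87659 + 147541) - 436642) = (235659 + (4 - 4*482))/((-215960 + 31437)/(87659 + 147541) - 436642) = (235659 + (4 - 1928))/(-184523/235200 - 436642) = (235659 - 1924)/(-184523*1/235200 - 436642) = 233735/(-184523/235200 - 436642) = 233735/(-102698382923/235200) = 233735*(-235200/102698382923) = -54974472000/102698382923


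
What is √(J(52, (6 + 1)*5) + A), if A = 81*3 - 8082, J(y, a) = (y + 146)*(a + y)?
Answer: 3*√1043 ≈ 96.886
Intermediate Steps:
J(y, a) = (146 + y)*(a + y)
A = -7839 (A = 243 - 8082 = -7839)
√(J(52, (6 + 1)*5) + A) = √((52² + 146*((6 + 1)*5) + 146*52 + ((6 + 1)*5)*52) - 7839) = √((2704 + 146*(7*5) + 7592 + (7*5)*52) - 7839) = √((2704 + 146*35 + 7592 + 35*52) - 7839) = √((2704 + 5110 + 7592 + 1820) - 7839) = √(17226 - 7839) = √9387 = 3*√1043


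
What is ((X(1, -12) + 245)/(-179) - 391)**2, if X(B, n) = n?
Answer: 4931129284/32041 ≈ 1.5390e+5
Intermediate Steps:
((X(1, -12) + 245)/(-179) - 391)**2 = ((-12 + 245)/(-179) - 391)**2 = (233*(-1/179) - 391)**2 = (-233/179 - 391)**2 = (-70222/179)**2 = 4931129284/32041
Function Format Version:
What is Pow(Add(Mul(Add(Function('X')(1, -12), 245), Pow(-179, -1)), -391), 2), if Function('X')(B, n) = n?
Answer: Rational(4931129284, 32041) ≈ 1.5390e+5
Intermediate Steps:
Pow(Add(Mul(Add(Function('X')(1, -12), 245), Pow(-179, -1)), -391), 2) = Pow(Add(Mul(Add(-12, 245), Pow(-179, -1)), -391), 2) = Pow(Add(Mul(233, Rational(-1, 179)), -391), 2) = Pow(Add(Rational(-233, 179), -391), 2) = Pow(Rational(-70222, 179), 2) = Rational(4931129284, 32041)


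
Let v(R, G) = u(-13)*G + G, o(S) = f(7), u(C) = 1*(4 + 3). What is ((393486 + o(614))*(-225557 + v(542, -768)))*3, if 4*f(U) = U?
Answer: -1094058061953/4 ≈ -2.7351e+11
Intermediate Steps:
u(C) = 7 (u(C) = 1*7 = 7)
f(U) = U/4
o(S) = 7/4 (o(S) = (¼)*7 = 7/4)
v(R, G) = 8*G (v(R, G) = 7*G + G = 8*G)
((393486 + o(614))*(-225557 + v(542, -768)))*3 = ((393486 + 7/4)*(-225557 + 8*(-768)))*3 = (1573951*(-225557 - 6144)/4)*3 = ((1573951/4)*(-231701))*3 = -364686020651/4*3 = -1094058061953/4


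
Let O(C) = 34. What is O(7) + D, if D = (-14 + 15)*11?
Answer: 45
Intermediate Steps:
D = 11 (D = 1*11 = 11)
O(7) + D = 34 + 11 = 45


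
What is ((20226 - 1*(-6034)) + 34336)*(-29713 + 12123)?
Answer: -1065883640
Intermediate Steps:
((20226 - 1*(-6034)) + 34336)*(-29713 + 12123) = ((20226 + 6034) + 34336)*(-17590) = (26260 + 34336)*(-17590) = 60596*(-17590) = -1065883640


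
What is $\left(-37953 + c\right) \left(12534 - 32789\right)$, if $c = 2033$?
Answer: $727559600$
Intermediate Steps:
$\left(-37953 + c\right) \left(12534 - 32789\right) = \left(-37953 + 2033\right) \left(12534 - 32789\right) = \left(-35920\right) \left(-20255\right) = 727559600$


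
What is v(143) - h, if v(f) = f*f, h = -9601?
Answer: 30050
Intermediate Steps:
v(f) = f²
v(143) - h = 143² - 1*(-9601) = 20449 + 9601 = 30050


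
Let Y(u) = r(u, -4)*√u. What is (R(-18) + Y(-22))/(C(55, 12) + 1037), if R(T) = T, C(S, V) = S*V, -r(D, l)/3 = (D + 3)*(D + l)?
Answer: -18/1697 - 1482*I*√22/1697 ≈ -0.010607 - 4.0962*I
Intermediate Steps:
r(D, l) = -3*(3 + D)*(D + l) (r(D, l) = -3*(D + 3)*(D + l) = -3*(3 + D)*(D + l))
Y(u) = √u*(36 - 3*u² + 3*u) (Y(u) = (-9*u - 9*(-4) - 3*u² - 3*u*(-4))*√u = (-9*u + 36 - 3*u² + 12*u)*√u = (36 - 3*u² + 3*u)*√u = √u*(36 - 3*u² + 3*u))
(R(-18) + Y(-22))/(C(55, 12) + 1037) = (-18 + 3*√(-22)*(12 - 22 - 1*(-22)²))/(55*12 + 1037) = (-18 + 3*(I*√22)*(12 - 22 - 1*484))/(660 + 1037) = (-18 + 3*(I*√22)*(12 - 22 - 484))/1697 = (-18 + 3*(I*√22)*(-494))*(1/1697) = (-18 - 1482*I*√22)*(1/1697) = -18/1697 - 1482*I*√22/1697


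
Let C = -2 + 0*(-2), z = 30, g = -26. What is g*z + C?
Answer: -782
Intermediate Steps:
C = -2 (C = -2 + 0 = -2)
g*z + C = -26*30 - 2 = -780 - 2 = -782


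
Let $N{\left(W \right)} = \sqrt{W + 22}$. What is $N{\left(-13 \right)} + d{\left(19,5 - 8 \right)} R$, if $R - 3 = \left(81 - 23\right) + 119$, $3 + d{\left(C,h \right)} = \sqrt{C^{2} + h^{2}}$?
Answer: $-537 + 180 \sqrt{370} \approx 2925.4$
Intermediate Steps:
$d{\left(C,h \right)} = -3 + \sqrt{C^{2} + h^{2}}$
$N{\left(W \right)} = \sqrt{22 + W}$
$R = 180$ ($R = 3 + \left(\left(81 - 23\right) + 119\right) = 3 + \left(58 + 119\right) = 3 + 177 = 180$)
$N{\left(-13 \right)} + d{\left(19,5 - 8 \right)} R = \sqrt{22 - 13} + \left(-3 + \sqrt{19^{2} + \left(5 - 8\right)^{2}}\right) 180 = \sqrt{9} + \left(-3 + \sqrt{361 + \left(-3\right)^{2}}\right) 180 = 3 + \left(-3 + \sqrt{361 + 9}\right) 180 = 3 + \left(-3 + \sqrt{370}\right) 180 = 3 - \left(540 - 180 \sqrt{370}\right) = -537 + 180 \sqrt{370}$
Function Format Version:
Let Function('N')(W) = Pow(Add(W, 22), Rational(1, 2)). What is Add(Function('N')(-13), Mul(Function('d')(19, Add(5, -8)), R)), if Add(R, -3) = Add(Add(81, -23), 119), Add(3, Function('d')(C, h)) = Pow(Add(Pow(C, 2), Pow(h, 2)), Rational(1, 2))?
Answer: Add(-537, Mul(180, Pow(370, Rational(1, 2)))) ≈ 2925.4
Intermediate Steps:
Function('d')(C, h) = Add(-3, Pow(Add(Pow(C, 2), Pow(h, 2)), Rational(1, 2)))
Function('N')(W) = Pow(Add(22, W), Rational(1, 2))
R = 180 (R = Add(3, Add(Add(81, -23), 119)) = Add(3, Add(58, 119)) = Add(3, 177) = 180)
Add(Function('N')(-13), Mul(Function('d')(19, Add(5, -8)), R)) = Add(Pow(Add(22, -13), Rational(1, 2)), Mul(Add(-3, Pow(Add(Pow(19, 2), Pow(Add(5, -8), 2)), Rational(1, 2))), 180)) = Add(Pow(9, Rational(1, 2)), Mul(Add(-3, Pow(Add(361, Pow(-3, 2)), Rational(1, 2))), 180)) = Add(3, Mul(Add(-3, Pow(Add(361, 9), Rational(1, 2))), 180)) = Add(3, Mul(Add(-3, Pow(370, Rational(1, 2))), 180)) = Add(3, Add(-540, Mul(180, Pow(370, Rational(1, 2))))) = Add(-537, Mul(180, Pow(370, Rational(1, 2))))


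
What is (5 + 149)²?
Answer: 23716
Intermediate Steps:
(5 + 149)² = 154² = 23716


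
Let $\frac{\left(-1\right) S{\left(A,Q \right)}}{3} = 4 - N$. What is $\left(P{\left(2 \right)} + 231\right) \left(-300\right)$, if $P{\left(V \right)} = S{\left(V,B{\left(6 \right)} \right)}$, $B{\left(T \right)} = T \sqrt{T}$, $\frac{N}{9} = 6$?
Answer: $-114300$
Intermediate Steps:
$N = 54$ ($N = 9 \cdot 6 = 54$)
$B{\left(T \right)} = T^{\frac{3}{2}}$
$S{\left(A,Q \right)} = 150$ ($S{\left(A,Q \right)} = - 3 \left(4 - 54\right) = \left(-3\right) \left(-50\right) = 150$)
$P{\left(V \right)} = 150$
$\left(P{\left(2 \right)} + 231\right) \left(-300\right) = \left(150 + 231\right) \left(-300\right) = 381 \left(-300\right) = -114300$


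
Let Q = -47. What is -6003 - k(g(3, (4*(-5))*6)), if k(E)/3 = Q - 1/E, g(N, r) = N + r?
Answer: -228619/39 ≈ -5862.0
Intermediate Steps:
k(E) = -141 - 3/E (k(E) = 3*(-47 - 1/E) = -141 - 3/E)
-6003 - k(g(3, (4*(-5))*6)) = -6003 - (-141 - 3/(3 + (4*(-5))*6)) = -6003 - (-141 - 3/(3 - 20*6)) = -6003 - (-141 - 3/(3 - 120)) = -6003 - (-141 - 3/(-117)) = -6003 - (-141 - 3*(-1/117)) = -6003 - (-141 + 1/39) = -6003 - 1*(-5498/39) = -6003 + 5498/39 = -228619/39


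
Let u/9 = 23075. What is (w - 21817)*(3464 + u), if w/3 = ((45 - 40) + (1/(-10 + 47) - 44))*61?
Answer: -226154149985/37 ≈ -6.1123e+9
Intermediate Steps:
u = 207675 (u = 9*23075 = 207675)
w = -263886/37 (w = 3*(((45 - 40) + (1/(-10 + 47) - 44))*61) = 3*((5 + (1/37 - 44))*61) = 3*((5 - 1627/37)*61) = 3*(-1442/37*61) = 3*(-87962/37) = -263886/37 ≈ -7132.1)
(w - 21817)*(3464 + u) = (-263886/37 - 21817)*(3464 + 207675) = -1071115/37*211139 = -226154149985/37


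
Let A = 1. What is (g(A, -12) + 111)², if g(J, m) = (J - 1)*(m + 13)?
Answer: 12321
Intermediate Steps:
g(J, m) = (-1 + J)*(13 + m)
(g(A, -12) + 111)² = ((-13 - 1*(-12) + 13*1 + 1*(-12)) + 111)² = ((-13 + 12 + 13 - 12) + 111)² = (0 + 111)² = 111² = 12321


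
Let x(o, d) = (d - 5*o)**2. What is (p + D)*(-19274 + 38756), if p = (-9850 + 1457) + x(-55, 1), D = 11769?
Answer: 1549832064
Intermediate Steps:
p = 67783 (p = (-9850 + 1457) + (1 - 5*(-55))**2 = -8393 + (1 + 275)**2 = -8393 + 276**2 = -8393 + 76176 = 67783)
(p + D)*(-19274 + 38756) = (67783 + 11769)*(-19274 + 38756) = 79552*19482 = 1549832064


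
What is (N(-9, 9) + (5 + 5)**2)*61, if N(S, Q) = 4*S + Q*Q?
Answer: 8845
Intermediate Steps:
N(S, Q) = Q**2 + 4*S (N(S, Q) = 4*S + Q**2 = Q**2 + 4*S)
(N(-9, 9) + (5 + 5)**2)*61 = ((9**2 + 4*(-9)) + (5 + 5)**2)*61 = ((81 - 36) + 10**2)*61 = (45 + 100)*61 = 145*61 = 8845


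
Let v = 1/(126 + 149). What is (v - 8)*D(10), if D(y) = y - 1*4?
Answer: -13194/275 ≈ -47.978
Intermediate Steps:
D(y) = -4 + y (D(y) = y - 4 = -4 + y)
v = 1/275 ≈ 0.0036364
(v - 8)*D(10) = (1/275 - 8)*(-4 + 10) = -2199/275*6 = -13194/275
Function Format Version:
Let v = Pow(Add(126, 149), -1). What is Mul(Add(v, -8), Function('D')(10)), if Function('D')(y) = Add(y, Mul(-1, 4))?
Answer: Rational(-13194, 275) ≈ -47.978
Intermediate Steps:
Function('D')(y) = Add(-4, y) (Function('D')(y) = Add(y, -4) = Add(-4, y))
v = Rational(1, 275) (v = Pow(275, -1) = Rational(1, 275) ≈ 0.0036364)
Mul(Add(v, -8), Function('D')(10)) = Mul(Add(Rational(1, 275), -8), Add(-4, 10)) = Mul(Rational(-2199, 275), 6) = Rational(-13194, 275)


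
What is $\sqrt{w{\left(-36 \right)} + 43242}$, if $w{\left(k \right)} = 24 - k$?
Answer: $\sqrt{43302} \approx 208.09$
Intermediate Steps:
$\sqrt{w{\left(-36 \right)} + 43242} = \sqrt{\left(24 - -36\right) + 43242} = \sqrt{\left(24 + 36\right) + 43242} = \sqrt{60 + 43242} = \sqrt{43302}$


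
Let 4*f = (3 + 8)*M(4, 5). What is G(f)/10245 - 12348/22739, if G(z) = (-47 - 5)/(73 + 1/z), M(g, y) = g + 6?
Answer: -7819025584/14396993199 ≈ -0.54310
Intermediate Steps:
M(g, y) = 6 + g
f = 55/2 (f = ((3 + 8)*(6 + 4))/4 = (11*10)/4 = (¼)*110 = 55/2 ≈ 27.500)
G(z) = -52/(73 + 1/z)
G(f)/10245 - 12348/22739 = -52*55/2/(1 + 73*(55/2))/10245 - 12348/22739 = -52*55/2/(1 + 4015/2)*(1/10245) - 12348*1/22739 = -52*55/2/4017/2*(1/10245) - 12348/22739 = -52*55/2*2/4017*(1/10245) - 12348/22739 = -220/309*1/10245 - 12348/22739 = -44/633141 - 12348/22739 = -7819025584/14396993199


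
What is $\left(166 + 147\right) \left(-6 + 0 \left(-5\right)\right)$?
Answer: $-1878$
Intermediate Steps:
$\left(166 + 147\right) \left(-6 + 0 \left(-5\right)\right) = 313 \left(-6 + 0\right) = 313 \left(-6\right) = -1878$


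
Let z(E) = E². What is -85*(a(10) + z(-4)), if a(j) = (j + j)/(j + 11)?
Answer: -30260/21 ≈ -1441.0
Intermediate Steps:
a(j) = 2*j/(11 + j) (a(j) = (2*j)/(11 + j) = 2*j/(11 + j))
-85*(a(10) + z(-4)) = -85*(2*10/(11 + 10) + (-4)²) = -85*(2*10/21 + 16) = -85*(2*10*(1/21) + 16) = -85*(20/21 + 16) = -85*356/21 = -30260/21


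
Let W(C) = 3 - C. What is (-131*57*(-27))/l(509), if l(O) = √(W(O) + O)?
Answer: 67203*√3 ≈ 1.1640e+5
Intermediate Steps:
l(O) = √3 (l(O) = √((3 - O) + O) = √3)
(-131*57*(-27))/l(509) = (-131*57*(-27))/(√3) = (-7467*(-27))*(√3/3) = 201609*(√3/3) = 67203*√3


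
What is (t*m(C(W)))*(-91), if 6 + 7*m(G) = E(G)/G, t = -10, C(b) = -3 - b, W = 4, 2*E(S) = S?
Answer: -715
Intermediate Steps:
E(S) = S/2
m(G) = -11/14 (m(G) = -6/7 + ((G/2)/G)/7 = -6/7 + (1/7)*(1/2) = -6/7 + 1/14 = -11/14)
(t*m(C(W)))*(-91) = -10*(-11/14)*(-91) = (55/7)*(-91) = -715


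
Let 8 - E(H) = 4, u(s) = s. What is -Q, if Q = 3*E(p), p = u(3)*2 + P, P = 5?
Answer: -12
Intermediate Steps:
p = 11 (p = 3*2 + 5 = 6 + 5 = 11)
E(H) = 4 (E(H) = 8 - 1*4 = 8 - 4 = 4)
Q = 12 (Q = 3*4 = 12)
-Q = -1*12 = -12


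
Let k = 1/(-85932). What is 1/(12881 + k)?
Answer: 85932/1106890091 ≈ 7.7634e-5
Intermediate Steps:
k = -1/85932 ≈ -1.1637e-5
1/(12881 + k) = 1/(12881 - 1/85932) = 1/(1106890091/85932) = 85932/1106890091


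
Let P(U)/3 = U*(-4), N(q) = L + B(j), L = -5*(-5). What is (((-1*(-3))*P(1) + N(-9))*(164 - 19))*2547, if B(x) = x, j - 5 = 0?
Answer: -2215890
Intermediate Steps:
j = 5 (j = 5 + 0 = 5)
L = 25
N(q) = 30 (N(q) = 25 + 5 = 30)
P(U) = -12*U (P(U) = 3*(U*(-4)) = 3*(-4*U) = -12*U)
(((-1*(-3))*P(1) + N(-9))*(164 - 19))*2547 = (((-1*(-3))*(-12*1) + 30)*(164 - 19))*2547 = ((3*(-12) + 30)*145)*2547 = ((-36 + 30)*145)*2547 = -6*145*2547 = -870*2547 = -2215890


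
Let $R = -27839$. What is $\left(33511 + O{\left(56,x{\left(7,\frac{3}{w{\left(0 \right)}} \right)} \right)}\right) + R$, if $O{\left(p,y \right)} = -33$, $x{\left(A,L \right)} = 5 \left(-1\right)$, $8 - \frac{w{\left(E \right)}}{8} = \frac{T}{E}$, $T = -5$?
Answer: $5639$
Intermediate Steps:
$w{\left(E \right)} = 64 + \frac{40}{E}$ ($w{\left(E \right)} = 64 - 8 \left(- \frac{5}{E}\right) = 64 + \frac{40}{E}$)
$x{\left(A,L \right)} = -5$
$\left(33511 + O{\left(56,x{\left(7,\frac{3}{w{\left(0 \right)}} \right)} \right)}\right) + R = \left(33511 - 33\right) - 27839 = 33478 - 27839 = 5639$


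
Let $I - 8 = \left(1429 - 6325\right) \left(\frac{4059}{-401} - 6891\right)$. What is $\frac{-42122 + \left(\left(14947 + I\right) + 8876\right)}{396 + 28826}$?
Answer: $\frac{13541610909}{11718022} \approx 1155.6$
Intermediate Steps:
$I = \frac{13548948808}{401}$ ($I = 8 + \left(1429 - 6325\right) \left(\frac{4059}{-401} - 6891\right) = 8 - 4896 \left(4059 \left(- \frac{1}{401}\right) - 6891\right) = 8 - 4896 \left(- \frac{4059}{401} - 6891\right) = 8 - - \frac{13548945600}{401} = 8 + \frac{13548945600}{401} = \frac{13548948808}{401} \approx 3.3788 \cdot 10^{7}$)
$\frac{-42122 + \left(\left(14947 + I\right) + 8876\right)}{396 + 28826} = \frac{-42122 + \left(\left(14947 + \frac{13548948808}{401}\right) + 8876\right)}{396 + 28826} = \frac{-42122 + \left(\frac{13554942555}{401} + 8876\right)}{29222} = \left(-42122 + \frac{13558501831}{401}\right) \frac{1}{29222} = \frac{13541610909}{401} \cdot \frac{1}{29222} = \frac{13541610909}{11718022}$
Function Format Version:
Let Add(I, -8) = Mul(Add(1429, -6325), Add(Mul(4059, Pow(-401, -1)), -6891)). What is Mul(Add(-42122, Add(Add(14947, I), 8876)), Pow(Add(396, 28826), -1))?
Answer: Rational(13541610909, 11718022) ≈ 1155.6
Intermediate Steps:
I = Rational(13548948808, 401) (I = Add(8, Mul(Add(1429, -6325), Add(Mul(4059, Pow(-401, -1)), -6891))) = Add(8, Mul(-4896, Add(Mul(4059, Rational(-1, 401)), -6891))) = Add(8, Mul(-4896, Add(Rational(-4059, 401), -6891))) = Add(8, Mul(-4896, Rational(-2767350, 401))) = Add(8, Rational(13548945600, 401)) = Rational(13548948808, 401) ≈ 3.3788e+7)
Mul(Add(-42122, Add(Add(14947, I), 8876)), Pow(Add(396, 28826), -1)) = Mul(Add(-42122, Add(Add(14947, Rational(13548948808, 401)), 8876)), Pow(Add(396, 28826), -1)) = Mul(Add(-42122, Add(Rational(13554942555, 401), 8876)), Pow(29222, -1)) = Mul(Add(-42122, Rational(13558501831, 401)), Rational(1, 29222)) = Mul(Rational(13541610909, 401), Rational(1, 29222)) = Rational(13541610909, 11718022)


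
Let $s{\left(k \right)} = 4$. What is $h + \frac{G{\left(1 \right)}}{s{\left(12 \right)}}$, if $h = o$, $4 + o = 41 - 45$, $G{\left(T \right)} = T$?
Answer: $- \frac{31}{4} \approx -7.75$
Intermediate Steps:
$o = -8$ ($o = -4 + \left(41 - 45\right) = -4 - 4 = -8$)
$h = -8$
$h + \frac{G{\left(1 \right)}}{s{\left(12 \right)}} = -8 + 1 \cdot \frac{1}{4} = -8 + \frac{1}{4} = - \frac{31}{4}$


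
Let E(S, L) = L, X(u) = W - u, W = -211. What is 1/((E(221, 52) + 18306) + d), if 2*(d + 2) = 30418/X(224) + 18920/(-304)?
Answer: 33060/604664701 ≈ 5.4675e-5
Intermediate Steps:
X(u) = -211 - u
d = -2250779/33060 (d = -2 + (30418/(-211 - 1*224) + 18920/(-304))/2 = -2 + (30418/(-211 - 224) + 18920*(-1/304))/2 = -2 + (30418/(-435) - 2365/38)/2 = -2 + (30418*(-1/435) - 2365/38)/2 = -2 + (-30418/435 - 2365/38)/2 = -2 + (½)*(-2184659/16530) = -2 - 2184659/33060 = -2250779/33060 ≈ -68.082)
1/((E(221, 52) + 18306) + d) = 1/((52 + 18306) - 2250779/33060) = 1/(18358 - 2250779/33060) = 1/(604664701/33060) = 33060/604664701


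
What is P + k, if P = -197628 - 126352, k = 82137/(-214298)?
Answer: -69428348177/214298 ≈ -3.2398e+5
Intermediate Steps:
k = -82137/214298 (k = 82137*(-1/214298) = -82137/214298 ≈ -0.38328)
P = -323980
P + k = -323980 - 82137/214298 = -69428348177/214298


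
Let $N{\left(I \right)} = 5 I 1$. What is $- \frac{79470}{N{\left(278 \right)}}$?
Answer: $- \frac{7947}{139} \approx -57.173$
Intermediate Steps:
$N{\left(I \right)} = 5 I$
$- \frac{79470}{N{\left(278 \right)}} = - \frac{79470}{5 \cdot 278} = - \frac{79470}{1390} = \left(-79470\right) \frac{1}{1390} = - \frac{7947}{139}$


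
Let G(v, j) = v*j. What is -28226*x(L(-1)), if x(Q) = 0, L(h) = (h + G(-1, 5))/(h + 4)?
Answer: 0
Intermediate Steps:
G(v, j) = j*v
L(h) = (-5 + h)/(4 + h) (L(h) = (h + 5*(-1))/(h + 4) = (h - 5)/(4 + h) = (-5 + h)/(4 + h))
-28226*x(L(-1)) = -28226*0 = 0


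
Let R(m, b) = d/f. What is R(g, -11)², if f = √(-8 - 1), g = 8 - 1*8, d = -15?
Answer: -25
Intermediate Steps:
g = 0 (g = 8 - 8 = 0)
f = 3*I (f = √(-9) = 3*I ≈ 3.0*I)
R(m, b) = 5*I (R(m, b) = -15*(-I/3) = -(-5)*I = 5*I)
R(g, -11)² = (5*I)² = -25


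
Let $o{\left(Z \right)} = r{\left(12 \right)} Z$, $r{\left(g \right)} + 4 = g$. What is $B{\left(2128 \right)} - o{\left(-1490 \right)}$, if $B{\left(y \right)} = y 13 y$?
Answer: $58880912$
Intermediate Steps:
$B{\left(y \right)} = 13 y^{2}$ ($B{\left(y \right)} = 13 y y = 13 y^{2}$)
$r{\left(g \right)} = -4 + g$
$o{\left(Z \right)} = 8 Z$ ($o{\left(Z \right)} = \left(-4 + 12\right) Z = 8 Z$)
$B{\left(2128 \right)} - o{\left(-1490 \right)} = 13 \cdot 2128^{2} - 8 \left(-1490\right) = 13 \cdot 4528384 - -11920 = 58868992 + 11920 = 58880912$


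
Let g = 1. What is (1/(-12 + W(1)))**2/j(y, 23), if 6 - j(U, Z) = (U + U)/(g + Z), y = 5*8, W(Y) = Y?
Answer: 3/968 ≈ 0.0030992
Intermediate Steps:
y = 40
j(U, Z) = 6 - 2*U/(1 + Z) (j(U, Z) = 6 - (U + U)/(1 + Z) = 6 - 2*U/(1 + Z))
(1/(-12 + W(1)))**2/j(y, 23) = (1/(-12 + 1))**2/((2*(3 - 1*40 + 3*23)/(1 + 23))) = (1/(-11))**2/((2*(3 - 40 + 69)/24)) = (-1/11)**2/((2*(1/24)*32)) = 1/(121*(8/3)) = (1/121)*(3/8) = 3/968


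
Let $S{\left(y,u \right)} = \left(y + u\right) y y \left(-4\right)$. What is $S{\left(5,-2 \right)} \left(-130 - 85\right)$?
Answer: $64500$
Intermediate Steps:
$S{\left(y,u \right)} = - 4 y^{2} \left(u + y\right)$ ($S{\left(y,u \right)} = \left(u + y\right) y y \left(-4\right) = y \left(u + y\right) y \left(-4\right) = y^{2} \left(u + y\right) \left(-4\right) = - 4 y^{2} \left(u + y\right)$)
$S{\left(5,-2 \right)} \left(-130 - 85\right) = 4 \cdot 5^{2} \left(\left(-1\right) \left(-2\right) - 5\right) \left(-130 - 85\right) = 4 \cdot 25 \left(2 - 5\right) \left(-215\right) = 4 \cdot 25 \left(-3\right) \left(-215\right) = \left(-300\right) \left(-215\right) = 64500$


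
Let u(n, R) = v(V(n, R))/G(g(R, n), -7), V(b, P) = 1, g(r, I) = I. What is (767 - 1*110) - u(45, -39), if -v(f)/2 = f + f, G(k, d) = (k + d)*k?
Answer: 561737/855 ≈ 657.00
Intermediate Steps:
G(k, d) = k*(d + k) (G(k, d) = (d + k)*k = k*(d + k))
v(f) = -4*f (v(f) = -2*(f + f) = -4*f)
u(n, R) = -4/(n*(-7 + n)) (u(n, R) = (-4*1)/((n*(-7 + n))) = -4/(n*(-7 + n)))
(767 - 1*110) - u(45, -39) = (767 - 1*110) - (-4)/(45*(-7 + 45)) = (767 - 110) - (-4)/(45*38) = 657 - (-4)/(45*38) = 657 - 1*(-2/855) = 657 + 2/855 = 561737/855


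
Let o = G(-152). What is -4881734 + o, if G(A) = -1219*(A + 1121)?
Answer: -6062945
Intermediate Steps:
G(A) = -1366499 - 1219*A (G(A) = -1219*(1121 + A) = -1366499 - 1219*A)
o = -1181211 (o = -1366499 - 1219*(-152) = -1366499 + 185288 = -1181211)
-4881734 + o = -4881734 - 1181211 = -6062945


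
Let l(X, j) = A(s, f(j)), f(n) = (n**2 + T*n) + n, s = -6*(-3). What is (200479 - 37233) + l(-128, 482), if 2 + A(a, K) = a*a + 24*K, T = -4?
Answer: 5704640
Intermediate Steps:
s = 18
f(n) = n**2 - 3*n (f(n) = (n**2 - 4*n) + n = n**2 - 3*n)
A(a, K) = -2 + a**2 + 24*K (A(a, K) = -2 + (a*a + 24*K) = -2 + (a**2 + 24*K) = -2 + a**2 + 24*K)
l(X, j) = 322 + 24*j*(-3 + j) (l(X, j) = -2 + 18**2 + 24*(j*(-3 + j)) = -2 + 324 + 24*j*(-3 + j) = 322 + 24*j*(-3 + j))
(200479 - 37233) + l(-128, 482) = (200479 - 37233) + (322 + 24*482*(-3 + 482)) = 163246 + (322 + 24*482*479) = 163246 + (322 + 5541072) = 163246 + 5541394 = 5704640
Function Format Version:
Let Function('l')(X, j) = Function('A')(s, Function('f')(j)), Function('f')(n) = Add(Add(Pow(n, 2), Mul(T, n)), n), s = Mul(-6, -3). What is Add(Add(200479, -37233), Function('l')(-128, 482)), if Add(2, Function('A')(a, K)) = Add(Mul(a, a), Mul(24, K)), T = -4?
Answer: 5704640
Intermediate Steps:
s = 18
Function('f')(n) = Add(Pow(n, 2), Mul(-3, n)) (Function('f')(n) = Add(Add(Pow(n, 2), Mul(-4, n)), n) = Add(Pow(n, 2), Mul(-3, n)))
Function('A')(a, K) = Add(-2, Pow(a, 2), Mul(24, K)) (Function('A')(a, K) = Add(-2, Add(Mul(a, a), Mul(24, K))) = Add(-2, Add(Pow(a, 2), Mul(24, K))) = Add(-2, Pow(a, 2), Mul(24, K)))
Function('l')(X, j) = Add(322, Mul(24, j, Add(-3, j))) (Function('l')(X, j) = Add(-2, Pow(18, 2), Mul(24, Mul(j, Add(-3, j)))) = Add(-2, 324, Mul(24, j, Add(-3, j))) = Add(322, Mul(24, j, Add(-3, j))))
Add(Add(200479, -37233), Function('l')(-128, 482)) = Add(Add(200479, -37233), Add(322, Mul(24, 482, Add(-3, 482)))) = Add(163246, Add(322, Mul(24, 482, 479))) = Add(163246, Add(322, 5541072)) = Add(163246, 5541394) = 5704640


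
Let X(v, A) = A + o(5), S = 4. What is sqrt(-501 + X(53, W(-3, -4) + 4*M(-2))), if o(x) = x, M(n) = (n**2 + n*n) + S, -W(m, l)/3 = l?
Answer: 2*I*sqrt(109) ≈ 20.881*I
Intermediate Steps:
W(m, l) = -3*l
M(n) = 4 + 2*n**2 (M(n) = (n**2 + n*n) + 4 = (n**2 + n**2) + 4 = 2*n**2 + 4 = 4 + 2*n**2)
X(v, A) = 5 + A (X(v, A) = A + 5 = 5 + A)
sqrt(-501 + X(53, W(-3, -4) + 4*M(-2))) = sqrt(-501 + (5 + (-3*(-4) + 4*(4 + 2*(-2)**2)))) = sqrt(-501 + (5 + (12 + 4*(4 + 2*4)))) = sqrt(-501 + (5 + (12 + 4*(4 + 8)))) = sqrt(-501 + (5 + (12 + 4*12))) = sqrt(-501 + (5 + (12 + 48))) = sqrt(-501 + (5 + 60)) = sqrt(-501 + 65) = sqrt(-436) = 2*I*sqrt(109)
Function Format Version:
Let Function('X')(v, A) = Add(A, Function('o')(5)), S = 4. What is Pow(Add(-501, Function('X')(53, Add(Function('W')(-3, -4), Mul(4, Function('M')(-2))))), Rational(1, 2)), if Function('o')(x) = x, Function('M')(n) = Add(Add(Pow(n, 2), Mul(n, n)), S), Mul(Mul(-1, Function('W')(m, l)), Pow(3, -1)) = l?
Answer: Mul(2, I, Pow(109, Rational(1, 2))) ≈ Mul(20.881, I)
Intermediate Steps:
Function('W')(m, l) = Mul(-3, l)
Function('M')(n) = Add(4, Mul(2, Pow(n, 2))) (Function('M')(n) = Add(Add(Pow(n, 2), Mul(n, n)), 4) = Add(Add(Pow(n, 2), Pow(n, 2)), 4) = Add(Mul(2, Pow(n, 2)), 4) = Add(4, Mul(2, Pow(n, 2))))
Function('X')(v, A) = Add(5, A) (Function('X')(v, A) = Add(A, 5) = Add(5, A))
Pow(Add(-501, Function('X')(53, Add(Function('W')(-3, -4), Mul(4, Function('M')(-2))))), Rational(1, 2)) = Pow(Add(-501, Add(5, Add(Mul(-3, -4), Mul(4, Add(4, Mul(2, Pow(-2, 2))))))), Rational(1, 2)) = Pow(Add(-501, Add(5, Add(12, Mul(4, Add(4, Mul(2, 4)))))), Rational(1, 2)) = Pow(Add(-501, Add(5, Add(12, Mul(4, Add(4, 8))))), Rational(1, 2)) = Pow(Add(-501, Add(5, Add(12, Mul(4, 12)))), Rational(1, 2)) = Pow(Add(-501, Add(5, Add(12, 48))), Rational(1, 2)) = Pow(Add(-501, Add(5, 60)), Rational(1, 2)) = Pow(Add(-501, 65), Rational(1, 2)) = Pow(-436, Rational(1, 2)) = Mul(2, I, Pow(109, Rational(1, 2)))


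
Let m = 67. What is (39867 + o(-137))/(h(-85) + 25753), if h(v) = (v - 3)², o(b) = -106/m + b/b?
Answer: 2671050/2244299 ≈ 1.1901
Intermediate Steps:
o(b) = -39/67 (o(b) = -106/67 + b/b = -106*1/67 + 1 = -106/67 + 1 = -39/67)
h(v) = (-3 + v)²
(39867 + o(-137))/(h(-85) + 25753) = (39867 - 39/67)/((-3 - 85)² + 25753) = 2671050/(67*((-88)² + 25753)) = 2671050/(67*(7744 + 25753)) = (2671050/67)/33497 = (2671050/67)*(1/33497) = 2671050/2244299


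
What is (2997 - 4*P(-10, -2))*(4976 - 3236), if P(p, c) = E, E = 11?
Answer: 5138220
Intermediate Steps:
P(p, c) = 11
(2997 - 4*P(-10, -2))*(4976 - 3236) = (2997 - 4*11)*(4976 - 3236) = (2997 - 44)*1740 = 2953*1740 = 5138220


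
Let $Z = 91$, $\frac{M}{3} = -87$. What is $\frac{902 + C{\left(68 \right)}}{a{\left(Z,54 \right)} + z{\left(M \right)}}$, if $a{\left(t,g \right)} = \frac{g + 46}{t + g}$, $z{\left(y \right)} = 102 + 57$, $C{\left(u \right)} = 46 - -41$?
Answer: $\frac{28681}{4631} \approx 6.1933$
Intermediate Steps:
$C{\left(u \right)} = 87$ ($C{\left(u \right)} = 46 + 41 = 87$)
$M = -261$ ($M = 3 \left(-87\right) = -261$)
$z{\left(y \right)} = 159$
$a{\left(t,g \right)} = \frac{46 + g}{g + t}$
$\frac{902 + C{\left(68 \right)}}{a{\left(Z,54 \right)} + z{\left(M \right)}} = \frac{902 + 87}{\frac{46 + 54}{54 + 91} + 159} = \frac{989}{\frac{1}{145} \cdot 100 + 159} = \frac{989}{\frac{20}{29} + 159} = \frac{989}{\frac{4631}{29}} = 989 \cdot \frac{29}{4631} = \frac{28681}{4631}$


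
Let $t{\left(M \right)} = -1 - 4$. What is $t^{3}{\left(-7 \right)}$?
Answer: $-125$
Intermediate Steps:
$t{\left(M \right)} = -5$
$t^{3}{\left(-7 \right)} = \left(-5\right)^{3} = -125$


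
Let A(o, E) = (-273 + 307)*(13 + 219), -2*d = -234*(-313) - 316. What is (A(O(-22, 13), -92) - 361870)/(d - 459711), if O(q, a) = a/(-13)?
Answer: 176991/248087 ≈ 0.71342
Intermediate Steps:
O(q, a) = -a/13 (O(q, a) = a*(-1/13) = -a/13)
d = -36463 (d = -(-234*(-313) - 316)/2 = -(73242 - 316)/2 = -1/2*72926 = -36463)
A(o, E) = 7888 (A(o, E) = 34*232 = 7888)
(A(O(-22, 13), -92) - 361870)/(d - 459711) = (7888 - 361870)/(-36463 - 459711) = -353982/(-496174) = -353982*(-1/496174) = 176991/248087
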